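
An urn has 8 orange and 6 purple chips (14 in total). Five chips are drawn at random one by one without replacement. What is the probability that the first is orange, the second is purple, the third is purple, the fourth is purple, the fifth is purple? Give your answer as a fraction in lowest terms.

Multiply the conditional probability of each draw in order, without replacement, so each draw removes one from its color and from the total.
P = (8/14) · (6/13) · (5/12) · (4/11) · (3/10) = 12/1001 ≈ 0.0120.

12/1001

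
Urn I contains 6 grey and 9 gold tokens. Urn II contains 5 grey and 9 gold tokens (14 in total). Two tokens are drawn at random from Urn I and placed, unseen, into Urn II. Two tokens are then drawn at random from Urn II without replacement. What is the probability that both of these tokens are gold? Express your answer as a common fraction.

11/28

Condition on how many of the transferred tokens are gold (from Urn I: 9 gold of 15; then Urn II has 16 total).
  0 gold: C(9,0)C(6,2)/C(15,2) = 1/7; then P = C(9,2)/C(16,2) = 3/10
  1 gold: C(9,1)C(6,1)/C(15,2) = 18/35; then P = C(10,2)/C(16,2) = 3/8
  2 gold: C(9,2)C(6,0)/C(15,2) = 12/35; then P = C(11,2)/C(16,2) = 11/24
P(both gold) = 11/28 ≈ 0.3929.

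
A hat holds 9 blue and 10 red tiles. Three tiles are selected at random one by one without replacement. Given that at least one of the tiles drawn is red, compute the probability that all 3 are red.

8/59

P(all 3 red) = C(10,3)/C(19,3) = 40/323; P(at least one red) = 1 − C(9,3)/C(19,3) = 295/323.
Since 'all 3 red' ⊆ 'at least one red', P(all 3 | at least one) = 40/323 / 295/323 = 8/59 ≈ 0.1356.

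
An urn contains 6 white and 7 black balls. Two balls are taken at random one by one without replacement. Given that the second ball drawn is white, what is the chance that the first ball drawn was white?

P(first=white and the second ball drawn is white) = (6/13)·(5/12) = 5/26.
P(the second ball drawn is white) = Σ over first color = 5/26 + 7/26 = 6/13.
By Bayes, P(first=white | the second ball drawn is white) = 5/26 / 6/13 = 5/12 ≈ 0.4167.

5/12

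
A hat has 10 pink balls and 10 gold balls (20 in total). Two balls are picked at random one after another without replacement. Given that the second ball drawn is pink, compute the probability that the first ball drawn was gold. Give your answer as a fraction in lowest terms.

10/19

P(first=gold and the second ball drawn is pink) = (10/20)·(10/19) = 5/19.
P(the second ball drawn is pink) = Σ over first color = 9/38 + 5/19 = 1/2.
By Bayes, P(first=gold | the second ball drawn is pink) = 5/19 / 1/2 = 10/19 ≈ 0.5263.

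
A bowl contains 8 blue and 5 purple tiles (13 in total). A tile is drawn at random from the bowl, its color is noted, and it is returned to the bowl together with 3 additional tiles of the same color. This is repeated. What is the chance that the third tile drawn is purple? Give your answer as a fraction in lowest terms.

Sum over the four possibilities for the first two draws (purple/not-purple each), tracking how the purple count and total change by +3 per draw.
P(third is purple) = 5/13 ≈ 0.3846. (In a Pólya urn every draw has the same marginal probability 5/13.)

5/13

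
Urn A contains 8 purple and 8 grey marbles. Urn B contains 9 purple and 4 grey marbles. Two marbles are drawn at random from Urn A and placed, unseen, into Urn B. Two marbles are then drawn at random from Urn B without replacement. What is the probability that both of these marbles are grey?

Condition on how many of the transferred marbles are grey (from Urn A: 8 grey of 16; then Urn B has 15 total).
  0 grey: C(8,0)C(8,2)/C(16,2) = 7/30; then P = C(4,2)/C(15,2) = 2/35
  1 grey: C(8,1)C(8,1)/C(16,2) = 8/15; then P = C(5,2)/C(15,2) = 2/21
  2 grey: C(8,2)C(8,0)/C(16,2) = 7/30; then P = C(6,2)/C(15,2) = 1/7
P(both grey) = 307/3150 ≈ 0.0975.

307/3150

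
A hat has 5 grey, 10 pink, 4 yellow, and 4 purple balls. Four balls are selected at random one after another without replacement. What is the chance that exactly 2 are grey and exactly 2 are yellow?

Unordered draws without replacement: count favorable combinations over C(23,4).
Favorable = C(5,2) · C(10,0) · C(4,2) · C(4,0) = 60; total = C(23,4) = 8855.
P = 60/8855 = 12/1771 ≈ 0.0068.

12/1771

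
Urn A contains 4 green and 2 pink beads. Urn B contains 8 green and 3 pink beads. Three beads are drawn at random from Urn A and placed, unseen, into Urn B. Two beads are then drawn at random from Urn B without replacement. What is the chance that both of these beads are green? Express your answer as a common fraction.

Condition on how many of the transferred beads are green (from Urn A: 4 green of 6; then Urn B has 14 total).
  1 green: C(4,1)C(2,2)/C(6,3) = 1/5; then P = C(9,2)/C(14,2) = 36/91
  2 green: C(4,2)C(2,1)/C(6,3) = 3/5; then P = C(10,2)/C(14,2) = 45/91
  3 green: C(4,3)C(2,0)/C(6,3) = 1/5; then P = C(11,2)/C(14,2) = 55/91
P(both green) = 226/455 ≈ 0.4967.

226/455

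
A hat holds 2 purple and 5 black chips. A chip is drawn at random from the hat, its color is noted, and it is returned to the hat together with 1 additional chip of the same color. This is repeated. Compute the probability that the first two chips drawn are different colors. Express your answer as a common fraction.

5/14

Either black then purple, or purple then black; after the first draw the total is 8.
P = (5/7)·(2/8) + (2/7)·(5/8) = 5/14 ≈ 0.3571.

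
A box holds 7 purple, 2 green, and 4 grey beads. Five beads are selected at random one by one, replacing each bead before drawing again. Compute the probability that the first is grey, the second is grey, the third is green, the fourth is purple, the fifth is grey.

896/371293

Multiply the conditional probability of each draw in order, with replacement (the composition resets each draw).
P = (4/13) · (4/13) · (2/13) · (7/13) · (4/13) = 896/371293 ≈ 0.0024.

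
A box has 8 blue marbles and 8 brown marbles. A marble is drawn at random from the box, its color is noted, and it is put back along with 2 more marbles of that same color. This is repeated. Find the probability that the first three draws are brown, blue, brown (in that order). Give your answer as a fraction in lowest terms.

Track the composition after each reinforcement of +2.
P = (8/16) · (8/18) · (10/20) = 1/9 ≈ 0.1111.

1/9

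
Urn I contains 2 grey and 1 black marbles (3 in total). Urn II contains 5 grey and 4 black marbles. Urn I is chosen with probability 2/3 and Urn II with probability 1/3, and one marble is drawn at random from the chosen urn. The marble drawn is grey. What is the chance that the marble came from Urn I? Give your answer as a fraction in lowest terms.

12/17

P(grey | Urn I) = 2/3; P(grey | Urn II) = 5/9.
P(grey) = 2/3·2/3 + 1/3·5/9 = 17/27.
By Bayes' rule, P(Urn I | grey) = 4/9 / 17/27 = 12/17 ≈ 0.7059.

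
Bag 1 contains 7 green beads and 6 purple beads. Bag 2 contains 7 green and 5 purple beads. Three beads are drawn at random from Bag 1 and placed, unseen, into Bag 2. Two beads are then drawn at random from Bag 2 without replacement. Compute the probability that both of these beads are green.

Condition on how many of the transferred beads are green (from Bag 1: 7 green of 13; then Bag 2 has 15 total).
  0 green: C(7,0)C(6,3)/C(13,3) = 10/143; then P = C(7,2)/C(15,2) = 1/5
  1 green: C(7,1)C(6,2)/C(13,3) = 105/286; then P = C(8,2)/C(15,2) = 4/15
  2 green: C(7,2)C(6,1)/C(13,3) = 63/143; then P = C(9,2)/C(15,2) = 12/35
  3 green: C(7,3)C(6,0)/C(13,3) = 35/286; then P = C(10,2)/C(15,2) = 3/7
P(both green) = 41/130 ≈ 0.3154.

41/130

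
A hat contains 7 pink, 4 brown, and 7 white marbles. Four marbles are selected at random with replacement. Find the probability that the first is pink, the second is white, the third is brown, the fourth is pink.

Multiply the conditional probability of each draw in order, with replacement (the composition resets each draw).
P = (7/18) · (7/18) · (4/18) · (7/18) = 343/26244 ≈ 0.0131.

343/26244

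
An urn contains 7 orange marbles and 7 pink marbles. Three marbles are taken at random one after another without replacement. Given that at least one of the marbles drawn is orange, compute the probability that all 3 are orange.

P(all 3 orange) = C(7,3)/C(14,3) = 5/52; P(at least one orange) = 1 − C(7,3)/C(14,3) = 47/52.
Since 'all 3 orange' ⊆ 'at least one orange', P(all 3 | at least one) = 5/52 / 47/52 = 5/47 ≈ 0.1064.

5/47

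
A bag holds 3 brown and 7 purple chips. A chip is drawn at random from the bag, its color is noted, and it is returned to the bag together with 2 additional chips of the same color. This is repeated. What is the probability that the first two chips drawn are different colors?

7/20

Either purple then brown, or brown then purple; after the first draw the total is 12.
P = (7/10)·(3/12) + (3/10)·(7/12) = 7/20 ≈ 0.3500.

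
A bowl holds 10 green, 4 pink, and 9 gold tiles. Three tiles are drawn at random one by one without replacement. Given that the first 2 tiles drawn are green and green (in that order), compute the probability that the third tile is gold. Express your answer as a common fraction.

After removing 2 green, the bowl has 9 gold out of 21 remaining.
P(third is gold | given) = 9/21 = 3/7 ≈ 0.4286.

3/7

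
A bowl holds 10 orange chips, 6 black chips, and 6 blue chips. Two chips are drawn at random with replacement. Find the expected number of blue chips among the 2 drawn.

By linearity of expectation, E[X] = Σ P(draw i is blue); each independent draw has P(blue) = 6/22.
E[X] = 2 · 6/22 = 6/11 ≈ 0.5455.

6/11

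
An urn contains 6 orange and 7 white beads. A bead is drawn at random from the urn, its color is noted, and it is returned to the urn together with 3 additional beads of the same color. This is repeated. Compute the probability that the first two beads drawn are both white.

After a white draw the urn holds 10 white out of 16.
P = (7/13)·(10/16) = 35/104 ≈ 0.3365.

35/104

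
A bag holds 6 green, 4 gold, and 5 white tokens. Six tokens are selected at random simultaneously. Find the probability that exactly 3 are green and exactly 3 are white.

40/1001

Unordered draws without replacement: count favorable combinations over C(15,6).
Favorable = C(6,3) · C(4,0) · C(5,3) = 200; total = C(15,6) = 5005.
P = 200/5005 = 40/1001 ≈ 0.0400.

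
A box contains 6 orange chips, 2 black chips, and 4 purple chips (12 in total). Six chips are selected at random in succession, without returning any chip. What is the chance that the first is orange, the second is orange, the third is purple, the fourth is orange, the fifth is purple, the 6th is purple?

Multiply the conditional probability of each draw in order, without replacement, so each draw removes one from its color and from the total.
P = (6/12) · (5/11) · (4/10) · (4/9) · (3/8) · (2/7) = 1/231 ≈ 0.0043.

1/231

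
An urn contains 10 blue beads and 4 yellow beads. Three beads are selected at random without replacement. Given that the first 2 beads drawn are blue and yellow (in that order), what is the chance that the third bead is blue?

3/4

After removing 1 blue, 1 yellow, the urn has 9 blue out of 12 remaining.
P(third is blue | given) = 9/12 = 3/4 ≈ 0.7500.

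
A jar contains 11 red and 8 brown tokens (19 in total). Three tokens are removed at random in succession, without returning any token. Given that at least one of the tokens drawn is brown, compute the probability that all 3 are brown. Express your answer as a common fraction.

P(all 3 brown) = C(8,3)/C(19,3) = 56/969; P(at least one brown) = 1 − C(11,3)/C(19,3) = 268/323.
Since 'all 3 brown' ⊆ 'at least one brown', P(all 3 | at least one) = 56/969 / 268/323 = 14/201 ≈ 0.0697.

14/201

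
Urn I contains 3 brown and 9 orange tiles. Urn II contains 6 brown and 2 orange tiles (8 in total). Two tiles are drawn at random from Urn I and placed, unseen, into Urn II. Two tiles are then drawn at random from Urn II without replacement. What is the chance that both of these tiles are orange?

10/99

Condition on how many of the transferred tiles are orange (from Urn I: 9 orange of 12; then Urn II has 10 total).
  0 orange: C(9,0)C(3,2)/C(12,2) = 1/22; then P = C(2,2)/C(10,2) = 1/45
  1 orange: C(9,1)C(3,1)/C(12,2) = 9/22; then P = C(3,2)/C(10,2) = 1/15
  2 orange: C(9,2)C(3,0)/C(12,2) = 6/11; then P = C(4,2)/C(10,2) = 2/15
P(both orange) = 10/99 ≈ 0.1010.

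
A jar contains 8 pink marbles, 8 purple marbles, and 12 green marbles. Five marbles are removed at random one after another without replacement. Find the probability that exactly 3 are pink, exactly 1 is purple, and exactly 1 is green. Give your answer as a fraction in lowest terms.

32/585

Unordered draws without replacement: count favorable combinations over C(28,5).
Favorable = C(8,3) · C(8,1) · C(12,1) = 5376; total = C(28,5) = 98280.
P = 5376/98280 = 32/585 ≈ 0.0547.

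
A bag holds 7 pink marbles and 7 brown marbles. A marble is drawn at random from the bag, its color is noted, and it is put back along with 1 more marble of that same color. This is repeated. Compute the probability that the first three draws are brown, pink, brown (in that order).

Track the composition after each reinforcement of +1.
P = (7/14) · (7/15) · (8/16) = 7/60 ≈ 0.1167.

7/60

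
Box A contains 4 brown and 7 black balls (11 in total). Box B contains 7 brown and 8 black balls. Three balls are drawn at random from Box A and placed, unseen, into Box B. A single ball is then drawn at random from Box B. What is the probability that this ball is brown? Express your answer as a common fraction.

89/198

Condition on how many of the transferred balls are brown (from Box A: 4 brown of 11; then Box B has 18 total).
  0 brown: C(4,0)C(7,3)/C(11,3) = 7/33; then P = 7/18
  1 brown: C(4,1)C(7,2)/C(11,3) = 28/55; then P = 8/18
  2 brown: C(4,2)C(7,1)/C(11,3) = 14/55; then P = 9/18
  3 brown: C(4,3)C(7,0)/C(11,3) = 4/165; then P = 10/18
P(brown from Box B) = 89/198 ≈ 0.4495.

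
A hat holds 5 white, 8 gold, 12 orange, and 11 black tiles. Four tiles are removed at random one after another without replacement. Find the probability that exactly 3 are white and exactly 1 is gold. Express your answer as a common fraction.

16/11781

Unordered draws without replacement: count favorable combinations over C(36,4).
Favorable = C(5,3) · C(8,1) · C(12,0) · C(11,0) = 80; total = C(36,4) = 58905.
P = 80/58905 = 16/11781 ≈ 0.0014.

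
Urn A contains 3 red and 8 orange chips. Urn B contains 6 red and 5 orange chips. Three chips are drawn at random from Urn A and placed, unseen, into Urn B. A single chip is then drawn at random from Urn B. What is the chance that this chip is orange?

Condition on how many of the transferred chips are orange (from Urn A: 8 orange of 11; then Urn B has 14 total).
  0 orange: C(8,0)C(3,3)/C(11,3) = 1/165; then P = 5/14
  1 orange: C(8,1)C(3,2)/C(11,3) = 8/55; then P = 6/14
  2 orange: C(8,2)C(3,1)/C(11,3) = 28/55; then P = 7/14
  3 orange: C(8,3)C(3,0)/C(11,3) = 56/165; then P = 8/14
P(orange from Urn B) = 79/154 ≈ 0.5130.

79/154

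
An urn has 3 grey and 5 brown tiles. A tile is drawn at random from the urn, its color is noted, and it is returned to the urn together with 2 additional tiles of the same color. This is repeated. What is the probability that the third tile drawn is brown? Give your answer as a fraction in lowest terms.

Sum over the four possibilities for the first two draws (brown/not-brown each), tracking how the brown count and total change by +2 per draw.
P(third is brown) = 5/8 ≈ 0.6250. (In a Pólya urn every draw has the same marginal probability 5/8.)

5/8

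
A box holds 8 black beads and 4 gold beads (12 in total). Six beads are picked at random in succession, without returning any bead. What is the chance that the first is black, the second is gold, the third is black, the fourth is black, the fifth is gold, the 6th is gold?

Multiply the conditional probability of each draw in order, without replacement, so each draw removes one from its color and from the total.
P = (8/12) · (4/11) · (7/10) · (6/9) · (3/8) · (2/7) = 2/165 ≈ 0.0121.

2/165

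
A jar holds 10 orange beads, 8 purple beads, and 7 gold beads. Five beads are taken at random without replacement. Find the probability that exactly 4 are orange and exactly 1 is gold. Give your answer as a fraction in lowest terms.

7/253

Unordered draws without replacement: count favorable combinations over C(25,5).
Favorable = C(10,4) · C(8,0) · C(7,1) = 1470; total = C(25,5) = 53130.
P = 1470/53130 = 7/253 ≈ 0.0277.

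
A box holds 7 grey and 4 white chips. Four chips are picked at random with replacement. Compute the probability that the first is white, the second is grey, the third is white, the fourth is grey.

784/14641

Multiply the conditional probability of each draw in order, with replacement (the composition resets each draw).
P = (4/11) · (7/11) · (4/11) · (7/11) = 784/14641 ≈ 0.0535.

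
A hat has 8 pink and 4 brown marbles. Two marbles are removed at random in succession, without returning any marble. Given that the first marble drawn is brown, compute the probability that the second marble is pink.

8/11

After removing 1 brown, the hat has 8 pink out of 11 remaining.
P(second is pink | given) = 8/11 ≈ 0.7273.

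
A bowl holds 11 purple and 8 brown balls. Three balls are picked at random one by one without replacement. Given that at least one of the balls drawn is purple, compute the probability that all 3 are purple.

15/83

P(all 3 purple) = C(11,3)/C(19,3) = 55/323; P(at least one purple) = 1 − C(8,3)/C(19,3) = 913/969.
Since 'all 3 purple' ⊆ 'at least one purple', P(all 3 | at least one) = 55/323 / 913/969 = 15/83 ≈ 0.1807.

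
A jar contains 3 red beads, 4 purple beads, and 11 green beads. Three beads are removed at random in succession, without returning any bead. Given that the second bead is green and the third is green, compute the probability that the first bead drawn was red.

P(first=red and the second bead is green and the third is green) = (3/18)·(11/17)·(10/16) = 55/816.
P(E) = Σ over first color = 55/816 + 55/612 + 55/272 = 55/153.
By Bayes, P(first=red | E) = 55/816 / 55/153 = 3/16 ≈ 0.1875.

3/16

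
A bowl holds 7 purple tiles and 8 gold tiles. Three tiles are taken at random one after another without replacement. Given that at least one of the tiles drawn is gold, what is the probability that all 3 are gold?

2/15

P(all 3 gold) = C(8,3)/C(15,3) = 8/65; P(at least one gold) = 1 − C(7,3)/C(15,3) = 12/13.
Since 'all 3 gold' ⊆ 'at least one gold', P(all 3 | at least one) = 8/65 / 12/13 = 2/15 ≈ 0.1333.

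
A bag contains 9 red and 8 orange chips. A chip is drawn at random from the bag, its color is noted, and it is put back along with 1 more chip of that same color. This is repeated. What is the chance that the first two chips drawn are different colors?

Either red then orange, or orange then red; after the first draw the total is 18.
P = (9/17)·(8/18) + (8/17)·(9/18) = 8/17 ≈ 0.4706.

8/17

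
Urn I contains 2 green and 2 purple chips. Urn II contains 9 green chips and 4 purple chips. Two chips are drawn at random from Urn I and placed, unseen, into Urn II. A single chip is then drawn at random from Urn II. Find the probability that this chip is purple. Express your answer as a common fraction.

1/3

Condition on how many of the transferred chips are purple (from Urn I: 2 purple of 4; then Urn II has 15 total).
  0 purple: C(2,0)C(2,2)/C(4,2) = 1/6; then P = 4/15
  1 purple: C(2,1)C(2,1)/C(4,2) = 2/3; then P = 5/15
  2 purple: C(2,2)C(2,0)/C(4,2) = 1/6; then P = 6/15
P(purple from Urn II) = 1/3 ≈ 0.3333.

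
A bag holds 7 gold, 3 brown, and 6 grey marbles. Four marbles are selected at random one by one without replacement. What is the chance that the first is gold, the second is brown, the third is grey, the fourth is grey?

3/208

Multiply the conditional probability of each draw in order, without replacement, so each draw removes one from its color and from the total.
P = (7/16) · (3/15) · (6/14) · (5/13) = 3/208 ≈ 0.0144.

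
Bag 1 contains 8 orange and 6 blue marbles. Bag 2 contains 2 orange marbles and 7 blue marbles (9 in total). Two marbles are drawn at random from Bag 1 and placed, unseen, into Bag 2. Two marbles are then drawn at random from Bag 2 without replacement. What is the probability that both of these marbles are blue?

2472/5005

Condition on how many of the transferred marbles are blue (from Bag 1: 6 blue of 14; then Bag 2 has 11 total).
  0 blue: C(6,0)C(8,2)/C(14,2) = 4/13; then P = C(7,2)/C(11,2) = 21/55
  1 blue: C(6,1)C(8,1)/C(14,2) = 48/91; then P = C(8,2)/C(11,2) = 28/55
  2 blue: C(6,2)C(8,0)/C(14,2) = 15/91; then P = C(9,2)/C(11,2) = 36/55
P(both blue) = 2472/5005 ≈ 0.4939.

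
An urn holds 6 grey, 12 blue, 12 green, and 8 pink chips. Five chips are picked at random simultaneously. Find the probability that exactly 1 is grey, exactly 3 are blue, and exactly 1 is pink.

1760/83657

Unordered draws without replacement: count favorable combinations over C(38,5).
Favorable = C(6,1) · C(12,3) · C(12,0) · C(8,1) = 10560; total = C(38,5) = 501942.
P = 10560/501942 = 1760/83657 ≈ 0.0210.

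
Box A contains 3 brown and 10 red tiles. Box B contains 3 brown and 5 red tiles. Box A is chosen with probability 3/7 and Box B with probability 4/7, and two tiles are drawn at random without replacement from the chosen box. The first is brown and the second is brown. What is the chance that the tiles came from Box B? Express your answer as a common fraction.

P(E | Box A) = 1/26; P(E | Box B) = 3/28.
P(E) = 3/7·1/26 + 4/7·3/28 = 99/1274.
By Bayes' rule, P(Box B | E) = 3/49 / 99/1274 = 26/33 ≈ 0.7879.

26/33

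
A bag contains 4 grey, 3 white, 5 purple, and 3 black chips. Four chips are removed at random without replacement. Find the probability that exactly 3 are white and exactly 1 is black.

1/455

Unordered draws without replacement: count favorable combinations over C(15,4).
Favorable = C(4,0) · C(3,3) · C(5,0) · C(3,1) = 3; total = C(15,4) = 1365.
P = 3/1365 = 1/455 ≈ 0.0022.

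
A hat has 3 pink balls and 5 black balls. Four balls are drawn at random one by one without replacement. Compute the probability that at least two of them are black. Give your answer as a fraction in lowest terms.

13/14

Sum the hypergeometric tail for j = 2,…,4 black balls.
Favorable = C(5,2)·C(3,2) + C(5,3)·C(3,1) + C(5,4)·C(3,0) = 65; total = C(8,4) = 70.
P = 65/70 = 13/14 ≈ 0.9286.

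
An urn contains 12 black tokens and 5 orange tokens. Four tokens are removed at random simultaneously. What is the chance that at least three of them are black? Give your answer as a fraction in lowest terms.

319/476

Sum the hypergeometric tail for j = 3,…,4 black tokens.
Favorable = C(12,3)·C(5,1) + C(12,4)·C(5,0) = 1595; total = C(17,4) = 2380.
P = 1595/2380 = 319/476 ≈ 0.6702.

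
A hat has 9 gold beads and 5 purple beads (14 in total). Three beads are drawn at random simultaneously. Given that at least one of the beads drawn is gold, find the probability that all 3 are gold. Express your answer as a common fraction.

14/59

P(all 3 gold) = C(9,3)/C(14,3) = 3/13; P(at least one gold) = 1 − C(5,3)/C(14,3) = 177/182.
Since 'all 3 gold' ⊆ 'at least one gold', P(all 3 | at least one) = 3/13 / 177/182 = 14/59 ≈ 0.2373.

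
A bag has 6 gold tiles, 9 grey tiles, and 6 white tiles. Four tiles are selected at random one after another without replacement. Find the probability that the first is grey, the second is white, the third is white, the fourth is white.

Multiply the conditional probability of each draw in order, without replacement, so each draw removes one from its color and from the total.
P = (9/21) · (6/20) · (5/19) · (4/18) = 1/133 ≈ 0.0075.

1/133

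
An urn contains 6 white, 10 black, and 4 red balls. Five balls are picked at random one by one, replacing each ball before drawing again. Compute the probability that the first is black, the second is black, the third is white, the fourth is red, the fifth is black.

Multiply the conditional probability of each draw in order, with replacement (the composition resets each draw).
P = (10/20) · (10/20) · (6/20) · (4/20) · (10/20) = 3/400 ≈ 0.0075.

3/400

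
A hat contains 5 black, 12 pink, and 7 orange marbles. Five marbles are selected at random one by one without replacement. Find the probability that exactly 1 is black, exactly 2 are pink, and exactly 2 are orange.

15/92

Unordered draws without replacement: count favorable combinations over C(24,5).
Favorable = C(5,1) · C(12,2) · C(7,2) = 6930; total = C(24,5) = 42504.
P = 6930/42504 = 15/92 ≈ 0.1630.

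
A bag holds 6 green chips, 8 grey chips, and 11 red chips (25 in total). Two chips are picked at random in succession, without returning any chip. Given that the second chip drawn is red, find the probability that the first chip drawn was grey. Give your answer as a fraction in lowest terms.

P(first=grey and the second chip drawn is red) = (8/25)·(11/24) = 11/75.
P(the second chip drawn is red) = Σ over first color = 11/100 + 11/75 + 11/60 = 11/25.
By Bayes, P(first=grey | the second chip drawn is red) = 11/75 / 11/25 = 1/3 ≈ 0.3333.

1/3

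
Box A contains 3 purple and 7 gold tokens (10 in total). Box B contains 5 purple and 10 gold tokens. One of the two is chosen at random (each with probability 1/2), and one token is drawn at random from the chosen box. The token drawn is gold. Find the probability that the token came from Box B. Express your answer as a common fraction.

P(gold | Box A) = 7/10; P(gold | Box B) = 2/3.
P(gold) = 1/2·7/10 + 1/2·2/3 = 41/60.
By Bayes' rule, P(Box B | gold) = 1/3 / 41/60 = 20/41 ≈ 0.4878.

20/41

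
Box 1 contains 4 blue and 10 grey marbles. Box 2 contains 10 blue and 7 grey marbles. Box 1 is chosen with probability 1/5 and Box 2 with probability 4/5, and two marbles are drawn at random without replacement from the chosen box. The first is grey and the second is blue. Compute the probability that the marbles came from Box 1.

136/773

P(E | Box 1) = 20/91; P(E | Box 2) = 35/136.
P(E) = 1/5·20/91 + 4/5·35/136 = 773/3094.
By Bayes' rule, P(Box 1 | E) = 4/91 / 773/3094 = 136/773 ≈ 0.1759.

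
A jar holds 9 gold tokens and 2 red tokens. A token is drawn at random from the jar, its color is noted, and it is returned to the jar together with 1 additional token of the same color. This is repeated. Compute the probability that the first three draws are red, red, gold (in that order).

9/286

Track the composition after each reinforcement of +1.
P = (2/11) · (3/12) · (9/13) = 9/286 ≈ 0.0315.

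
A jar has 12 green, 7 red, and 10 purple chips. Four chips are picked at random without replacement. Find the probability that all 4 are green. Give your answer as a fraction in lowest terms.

Unordered draws without replacement: count favorable combinations over C(29,4).
Favorable = C(12,4) · C(7,0) · C(10,0) = 495; total = C(29,4) = 23751.
P = 495/23751 = 55/2639 ≈ 0.0208.

55/2639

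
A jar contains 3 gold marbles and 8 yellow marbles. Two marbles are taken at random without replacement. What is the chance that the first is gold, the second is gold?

3/55

Multiply the conditional probability of each draw in order, without replacement, so each draw removes one from its color and from the total.
P = (3/11) · (2/10) = 3/55 ≈ 0.0545.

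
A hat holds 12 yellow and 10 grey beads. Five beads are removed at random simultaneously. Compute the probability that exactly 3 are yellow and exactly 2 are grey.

50/133

Unordered draws without replacement: count favorable combinations over C(22,5).
Favorable = C(12,3) · C(10,2) = 9900; total = C(22,5) = 26334.
P = 9900/26334 = 50/133 ≈ 0.3759.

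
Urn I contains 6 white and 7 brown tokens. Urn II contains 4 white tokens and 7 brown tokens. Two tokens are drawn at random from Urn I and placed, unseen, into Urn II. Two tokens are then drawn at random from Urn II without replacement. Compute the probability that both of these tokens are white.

257/2028

Condition on how many of the transferred tokens are white (from Urn I: 6 white of 13; then Urn II has 13 total).
  0 white: C(6,0)C(7,2)/C(13,2) = 7/26; then P = C(4,2)/C(13,2) = 1/13
  1 white: C(6,1)C(7,1)/C(13,2) = 7/13; then P = C(5,2)/C(13,2) = 5/39
  2 white: C(6,2)C(7,0)/C(13,2) = 5/26; then P = C(6,2)/C(13,2) = 5/26
P(both white) = 257/2028 ≈ 0.1267.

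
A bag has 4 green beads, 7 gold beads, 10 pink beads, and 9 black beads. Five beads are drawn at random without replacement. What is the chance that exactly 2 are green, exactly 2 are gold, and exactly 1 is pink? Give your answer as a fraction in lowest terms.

Unordered draws without replacement: count favorable combinations over C(30,5).
Favorable = C(4,2) · C(7,2) · C(10,1) · C(9,0) = 1260; total = C(30,5) = 142506.
P = 1260/142506 = 10/1131 ≈ 0.0088.

10/1131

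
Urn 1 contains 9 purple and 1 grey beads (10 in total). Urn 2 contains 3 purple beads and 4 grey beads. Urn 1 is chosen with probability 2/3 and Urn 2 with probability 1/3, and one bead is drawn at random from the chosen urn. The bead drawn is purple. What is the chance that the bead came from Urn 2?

5/26

P(purple | Urn 1) = 9/10; P(purple | Urn 2) = 3/7.
P(purple) = 2/3·9/10 + 1/3·3/7 = 26/35.
By Bayes' rule, P(Urn 2 | purple) = 1/7 / 26/35 = 5/26 ≈ 0.1923.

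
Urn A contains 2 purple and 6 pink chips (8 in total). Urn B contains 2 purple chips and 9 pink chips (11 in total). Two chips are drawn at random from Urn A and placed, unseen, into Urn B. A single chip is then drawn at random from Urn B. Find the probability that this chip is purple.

5/26

Condition on how many of the transferred chips are purple (from Urn A: 2 purple of 8; then Urn B has 13 total).
  0 purple: C(2,0)C(6,2)/C(8,2) = 15/28; then P = 2/13
  1 purple: C(2,1)C(6,1)/C(8,2) = 3/7; then P = 3/13
  2 purple: C(2,2)C(6,0)/C(8,2) = 1/28; then P = 4/13
P(purple from Urn B) = 5/26 ≈ 0.1923.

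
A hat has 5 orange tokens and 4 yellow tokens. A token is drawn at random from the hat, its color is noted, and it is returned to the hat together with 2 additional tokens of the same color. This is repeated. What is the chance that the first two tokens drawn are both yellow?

8/33

After a yellow draw the hat holds 6 yellow out of 11.
P = (4/9)·(6/11) = 8/33 ≈ 0.2424.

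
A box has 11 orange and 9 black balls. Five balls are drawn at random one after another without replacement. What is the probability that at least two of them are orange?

583/646

Sum the hypergeometric tail for j = 2,…,5 orange balls.
Favorable = C(11,2)·C(9,3) + C(11,3)·C(9,2) + C(11,4)·C(9,1) + C(11,5)·C(9,0) = 13992; total = C(20,5) = 15504.
P = 13992/15504 = 583/646 ≈ 0.9025.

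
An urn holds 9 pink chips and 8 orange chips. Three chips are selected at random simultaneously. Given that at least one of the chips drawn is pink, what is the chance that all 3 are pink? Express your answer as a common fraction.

P(all 3 pink) = C(9,3)/C(17,3) = 21/170; P(at least one pink) = 1 − C(8,3)/C(17,3) = 78/85.
Since 'all 3 pink' ⊆ 'at least one pink', P(all 3 | at least one) = 21/170 / 78/85 = 7/52 ≈ 0.1346.

7/52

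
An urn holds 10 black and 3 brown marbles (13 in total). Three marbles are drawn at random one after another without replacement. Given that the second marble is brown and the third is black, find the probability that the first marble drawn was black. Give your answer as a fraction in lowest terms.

P(first=black and the second marble is brown and the third is black) = (10/13)·(3/12)·(9/11) = 45/286.
P(E) = Σ over first color = 45/286 + 5/143 = 5/26.
By Bayes, P(first=black | E) = 45/286 / 5/26 = 9/11 ≈ 0.8182.

9/11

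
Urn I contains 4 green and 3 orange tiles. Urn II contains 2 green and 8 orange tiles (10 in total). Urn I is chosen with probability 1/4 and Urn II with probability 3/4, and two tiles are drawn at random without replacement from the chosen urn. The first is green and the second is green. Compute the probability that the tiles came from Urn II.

P(E | Urn I) = 2/7; P(E | Urn II) = 1/45.
P(E) = 1/4·2/7 + 3/4·1/45 = 37/420.
By Bayes' rule, P(Urn II | E) = 1/60 / 37/420 = 7/37 ≈ 0.1892.

7/37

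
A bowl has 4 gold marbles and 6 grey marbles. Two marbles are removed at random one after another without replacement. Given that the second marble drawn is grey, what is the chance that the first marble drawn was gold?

4/9

P(first=gold and the second marble drawn is grey) = (4/10)·(6/9) = 4/15.
P(the second marble drawn is grey) = Σ over first color = 4/15 + 1/3 = 3/5.
By Bayes, P(first=gold | the second marble drawn is grey) = 4/15 / 3/5 = 4/9 ≈ 0.4444.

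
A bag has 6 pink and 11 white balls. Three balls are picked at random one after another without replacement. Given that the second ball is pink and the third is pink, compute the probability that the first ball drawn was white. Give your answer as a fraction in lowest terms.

P(first=white and the second ball is pink and the third is pink) = (11/17)·(6/16)·(5/15) = 11/136.
P(E) = Σ over first color = 1/34 + 11/136 = 15/136.
By Bayes, P(first=white | E) = 11/136 / 15/136 = 11/15 ≈ 0.7333.

11/15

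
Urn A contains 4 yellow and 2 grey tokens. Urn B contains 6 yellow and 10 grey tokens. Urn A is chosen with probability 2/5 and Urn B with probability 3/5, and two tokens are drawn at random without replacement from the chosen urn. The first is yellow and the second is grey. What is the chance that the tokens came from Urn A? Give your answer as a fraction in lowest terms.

32/77

P(E | Urn A) = 4/15; P(E | Urn B) = 1/4.
P(E) = 2/5·4/15 + 3/5·1/4 = 77/300.
By Bayes' rule, P(Urn A | E) = 8/75 / 77/300 = 32/77 ≈ 0.4156.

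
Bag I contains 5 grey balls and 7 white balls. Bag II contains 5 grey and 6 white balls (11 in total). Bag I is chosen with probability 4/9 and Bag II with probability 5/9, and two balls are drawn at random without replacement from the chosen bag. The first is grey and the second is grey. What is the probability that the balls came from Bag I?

P(E | Bag I) = 5/33; P(E | Bag II) = 2/11.
P(E) = 4/9·5/33 + 5/9·2/11 = 50/297.
By Bayes' rule, P(Bag I | E) = 20/297 / 50/297 = 2/5 ≈ 0.4000.

2/5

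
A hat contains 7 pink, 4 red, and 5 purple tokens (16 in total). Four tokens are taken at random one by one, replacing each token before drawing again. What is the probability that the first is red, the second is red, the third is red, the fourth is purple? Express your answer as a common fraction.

5/1024

Multiply the conditional probability of each draw in order, with replacement (the composition resets each draw).
P = (4/16) · (4/16) · (4/16) · (5/16) = 5/1024 ≈ 0.0049.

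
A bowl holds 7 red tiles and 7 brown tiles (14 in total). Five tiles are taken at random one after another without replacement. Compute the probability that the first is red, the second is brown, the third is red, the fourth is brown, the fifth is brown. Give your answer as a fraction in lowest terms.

Multiply the conditional probability of each draw in order, without replacement, so each draw removes one from its color and from the total.
P = (7/14) · (7/13) · (6/12) · (6/11) · (5/10) = 21/572 ≈ 0.0367.

21/572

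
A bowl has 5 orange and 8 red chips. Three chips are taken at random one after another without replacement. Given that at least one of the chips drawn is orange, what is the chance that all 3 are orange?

1/23

P(all 3 orange) = C(5,3)/C(13,3) = 5/143; P(at least one orange) = 1 − C(8,3)/C(13,3) = 115/143.
Since 'all 3 orange' ⊆ 'at least one orange', P(all 3 | at least one) = 5/143 / 115/143 = 1/23 ≈ 0.0435.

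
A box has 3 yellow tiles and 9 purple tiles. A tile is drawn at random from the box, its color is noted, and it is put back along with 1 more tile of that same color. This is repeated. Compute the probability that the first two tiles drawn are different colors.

9/26

Either purple then yellow, or yellow then purple; after the first draw the total is 13.
P = (9/12)·(3/13) + (3/12)·(9/13) = 9/26 ≈ 0.3462.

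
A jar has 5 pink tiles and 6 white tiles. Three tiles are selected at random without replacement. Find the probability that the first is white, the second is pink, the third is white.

5/33

Multiply the conditional probability of each draw in order, without replacement, so each draw removes one from its color and from the total.
P = (6/11) · (5/10) · (5/9) = 5/33 ≈ 0.1515.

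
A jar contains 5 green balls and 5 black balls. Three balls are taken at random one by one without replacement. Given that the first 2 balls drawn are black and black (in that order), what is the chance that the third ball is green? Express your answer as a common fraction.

After removing 2 black, the jar has 5 green out of 8 remaining.
P(third is green | given) = 5/8 ≈ 0.6250.

5/8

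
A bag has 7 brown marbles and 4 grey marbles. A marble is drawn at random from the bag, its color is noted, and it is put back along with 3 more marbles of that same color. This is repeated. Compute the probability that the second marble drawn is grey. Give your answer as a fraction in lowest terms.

4/11

Condition on the first draw. If first is grey (prob 4/11), second-grey has prob (7)/(14); if not (prob 7/11), it has prob 4/(14).
P = (4/11)·(7/14) + (7/11)·(4/14) = 4/11 ≈ 0.3636.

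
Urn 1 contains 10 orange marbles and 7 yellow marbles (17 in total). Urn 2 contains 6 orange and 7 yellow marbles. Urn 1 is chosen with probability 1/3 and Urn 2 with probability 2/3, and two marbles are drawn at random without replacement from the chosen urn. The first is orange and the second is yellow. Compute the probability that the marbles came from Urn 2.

P(E | Urn 1) = 35/136; P(E | Urn 2) = 7/26.
P(E) = 1/3·35/136 + 2/3·7/26 = 469/1768.
By Bayes' rule, P(Urn 2 | E) = 7/39 / 469/1768 = 136/201 ≈ 0.6766.

136/201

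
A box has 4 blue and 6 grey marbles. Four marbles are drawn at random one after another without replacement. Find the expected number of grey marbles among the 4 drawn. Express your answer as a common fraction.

12/5

By linearity of expectation, E[X] = Σ P(draw i is grey); by symmetry each draw (even without replacement) has P(grey) = 6/10.
E[X] = 4 · 6/10 = 12/5 ≈ 2.4000.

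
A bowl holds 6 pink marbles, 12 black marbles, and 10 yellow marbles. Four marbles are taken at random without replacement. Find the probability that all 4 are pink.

1/1365

Unordered draws without replacement: count favorable combinations over C(28,4).
Favorable = C(6,4) · C(12,0) · C(10,0) = 15; total = C(28,4) = 20475.
P = 15/20475 = 1/1365 ≈ 0.0007.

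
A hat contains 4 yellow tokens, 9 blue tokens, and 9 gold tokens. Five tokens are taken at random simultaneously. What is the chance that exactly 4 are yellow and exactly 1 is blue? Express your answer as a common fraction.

Unordered draws without replacement: count favorable combinations over C(22,5).
Favorable = C(4,4) · C(9,1) · C(9,0) = 9; total = C(22,5) = 26334.
P = 9/26334 = 1/2926 ≈ 0.0003.

1/2926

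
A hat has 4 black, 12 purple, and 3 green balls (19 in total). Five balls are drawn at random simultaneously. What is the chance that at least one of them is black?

2875/3876

Use the complement: P(at least one black) = 1 − P(no black).
P(none) = C(15,5)/C(19,5) = 3003/11628.
So P = 1 − 3003/11628 = 2875/3876 ≈ 0.7417.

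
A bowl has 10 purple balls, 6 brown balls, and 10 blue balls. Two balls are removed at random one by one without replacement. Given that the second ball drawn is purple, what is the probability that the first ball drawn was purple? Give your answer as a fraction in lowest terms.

9/25

P(first=purple and the second ball drawn is purple) = (10/26)·(9/25) = 9/65.
P(the second ball drawn is purple) = Σ over first color = 9/65 + 6/65 + 2/13 = 5/13.
By Bayes, P(first=purple | the second ball drawn is purple) = 9/65 / 5/13 = 9/25 ≈ 0.3600.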